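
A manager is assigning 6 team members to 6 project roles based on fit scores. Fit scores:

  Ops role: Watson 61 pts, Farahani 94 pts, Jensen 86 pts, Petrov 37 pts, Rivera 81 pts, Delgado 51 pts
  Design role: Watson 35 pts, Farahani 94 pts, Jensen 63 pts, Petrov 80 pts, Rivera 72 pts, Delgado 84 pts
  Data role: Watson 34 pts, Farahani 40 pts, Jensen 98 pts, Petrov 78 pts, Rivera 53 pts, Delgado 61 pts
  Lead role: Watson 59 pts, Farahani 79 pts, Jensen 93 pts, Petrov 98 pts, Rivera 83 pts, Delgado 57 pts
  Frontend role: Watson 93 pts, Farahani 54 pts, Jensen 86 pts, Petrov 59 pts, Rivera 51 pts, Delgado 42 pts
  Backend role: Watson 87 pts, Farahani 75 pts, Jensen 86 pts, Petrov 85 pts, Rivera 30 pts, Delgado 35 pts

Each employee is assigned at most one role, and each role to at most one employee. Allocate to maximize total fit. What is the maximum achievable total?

Optimal: Watson→Frontend role (93 pts), Farahani→Ops role (94 pts), Jensen→Data role (98 pts), Petrov→Backend role (85 pts), Rivera→Lead role (83 pts), Delgado→Design role (84 pts) — total 93+94+98+85+83+84 = 537 pts.
Every other assignment is strictly worse.

Maximum total: 537 pts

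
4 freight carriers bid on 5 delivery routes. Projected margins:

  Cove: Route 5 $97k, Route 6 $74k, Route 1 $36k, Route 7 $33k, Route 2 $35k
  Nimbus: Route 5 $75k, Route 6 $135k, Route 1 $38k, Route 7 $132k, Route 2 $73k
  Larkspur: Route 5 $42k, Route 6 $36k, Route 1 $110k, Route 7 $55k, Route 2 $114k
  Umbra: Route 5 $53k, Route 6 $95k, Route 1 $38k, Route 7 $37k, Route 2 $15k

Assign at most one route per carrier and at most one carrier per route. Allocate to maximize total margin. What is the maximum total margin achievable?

Optimal: Cove→Route 5 ($97k), Nimbus→Route 7 ($132k), Larkspur→Route 2 ($114k), Umbra→Route 6 ($95k) — total 97+132+114+95 = $438k.
Row-greedy (each carrier in turn takes its best remaining route) gives $384k, worse by 54.

Maximum total: $438k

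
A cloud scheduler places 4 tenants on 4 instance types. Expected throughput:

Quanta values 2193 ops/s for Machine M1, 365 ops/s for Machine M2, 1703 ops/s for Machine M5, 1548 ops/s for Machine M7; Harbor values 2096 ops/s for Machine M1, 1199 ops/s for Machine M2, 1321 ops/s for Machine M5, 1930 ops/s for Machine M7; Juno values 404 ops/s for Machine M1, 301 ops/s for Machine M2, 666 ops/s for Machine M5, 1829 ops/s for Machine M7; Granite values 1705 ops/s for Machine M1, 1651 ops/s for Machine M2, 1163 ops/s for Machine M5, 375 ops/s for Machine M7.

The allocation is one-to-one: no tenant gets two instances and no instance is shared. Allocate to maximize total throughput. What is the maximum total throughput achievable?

Optimal: Quanta→Machine M5 (1703 ops/s), Harbor→Machine M1 (2096 ops/s), Juno→Machine M7 (1829 ops/s), Granite→Machine M2 (1651 ops/s) — total 1703+2096+1829+1651 = 7279 ops/s.
Column-greedy (each instance in turn goes to its best remaining tenant) gives 6994 ops/s, worse by 285.
Next-best assignment: Quanta→Machine M1, Harbor→Machine M5, Juno→Machine M7, Granite→Machine M2 = 6994 ops/s.
No other one-to-one assignment exceeds 7279 ops/s.

Maximum total: 7279 ops/s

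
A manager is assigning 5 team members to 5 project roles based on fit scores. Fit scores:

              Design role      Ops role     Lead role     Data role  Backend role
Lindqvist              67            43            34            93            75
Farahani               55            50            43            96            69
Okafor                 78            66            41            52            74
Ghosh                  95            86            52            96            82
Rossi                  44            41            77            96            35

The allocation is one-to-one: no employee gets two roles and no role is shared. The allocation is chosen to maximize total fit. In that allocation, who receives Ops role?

Ghosh receives Ops role.

This is a one-to-one assignment (maximum-weight bipartite matching).
Optimal: Lindqvist→Backend role (75 pts), Farahani→Data role (96 pts), Okafor→Design role (78 pts), Ghosh→Ops role (86 pts), Rossi→Lead role (77 pts) — total 75+96+78+86+77 = 412 pts.
Max-entry greedy (repeatedly take the single best remaining cell) gives 409 pts, worse by 3.
Checked against all permutations: 412 pts is optimal.
Ghosh's own top role is Data role (96 pts), but forcing Ghosh→Data role and reassigning the rest optimally gives only 376 pts — worse by 36.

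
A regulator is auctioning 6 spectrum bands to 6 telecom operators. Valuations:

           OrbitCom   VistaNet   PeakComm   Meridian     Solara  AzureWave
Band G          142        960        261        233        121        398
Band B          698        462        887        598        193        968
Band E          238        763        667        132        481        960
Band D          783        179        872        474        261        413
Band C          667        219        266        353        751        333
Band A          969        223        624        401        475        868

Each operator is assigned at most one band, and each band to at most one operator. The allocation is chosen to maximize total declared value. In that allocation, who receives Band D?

PeakComm receives Band D.

Optimal: OrbitCom→Band A ($969M), VistaNet→Band G ($960M), PeakComm→Band D ($872M), Meridian→Band B ($598M), Solara→Band C ($751M), AzureWave→Band E ($960M) — total 969+960+872+598+751+960 = $5110M.
Max-entry greedy (repeatedly take the single best remaining cell) gives $4652M, worse by 458.
Checked against all permutations: $5110M is optimal.
PeakComm's own top band is Band B ($887M), but forcing PeakComm→Band B and reassigning the rest optimally gives only $5001M — worse by 109.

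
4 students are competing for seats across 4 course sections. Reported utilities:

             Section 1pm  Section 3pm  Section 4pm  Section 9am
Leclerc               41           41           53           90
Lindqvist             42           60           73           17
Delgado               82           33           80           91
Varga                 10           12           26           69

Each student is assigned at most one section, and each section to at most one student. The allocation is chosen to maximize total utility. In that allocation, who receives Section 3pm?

Optimal: Leclerc→Section 3pm (41 points), Lindqvist→Section 4pm (73 points), Delgado→Section 1pm (82 points), Varga→Section 9am (69 points) — total 41+73+82+69 = 265 points.
Leclerc's own top section is Section 9am (90 points), but forcing Leclerc→Section 9am and reassigning the rest optimally gives only 258 points — worse by 7.

Leclerc receives Section 3pm.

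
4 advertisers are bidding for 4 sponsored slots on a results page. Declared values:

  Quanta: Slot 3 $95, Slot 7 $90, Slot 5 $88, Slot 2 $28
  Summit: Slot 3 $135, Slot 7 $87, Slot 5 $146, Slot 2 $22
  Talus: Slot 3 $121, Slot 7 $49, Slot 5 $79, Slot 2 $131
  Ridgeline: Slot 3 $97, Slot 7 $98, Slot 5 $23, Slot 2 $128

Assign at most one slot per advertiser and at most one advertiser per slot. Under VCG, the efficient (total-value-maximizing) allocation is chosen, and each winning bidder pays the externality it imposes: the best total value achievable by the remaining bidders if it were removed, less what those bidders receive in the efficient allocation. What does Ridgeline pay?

Ridgeline pays $15.

Efficient allocation: Quanta→Slot 7 ($90), Summit→Slot 5 ($146), Talus→Slot 3 ($121), Ridgeline→Slot 2 ($128); total welfare W = $485.
Ridgeline receives Slot 2 at value $128, so the others get W − 128 = $357.
Without Ridgeline: best allocation of the remaining 3 bidders over all 4 slots is Quanta→Slot 3 ($95), Summit→Slot 5 ($146), Talus→Slot 2 ($131), total $372.
VCG payment = (others' best without Ridgeline) − (others' welfare with Ridgeline) = 372 − 357 = $15.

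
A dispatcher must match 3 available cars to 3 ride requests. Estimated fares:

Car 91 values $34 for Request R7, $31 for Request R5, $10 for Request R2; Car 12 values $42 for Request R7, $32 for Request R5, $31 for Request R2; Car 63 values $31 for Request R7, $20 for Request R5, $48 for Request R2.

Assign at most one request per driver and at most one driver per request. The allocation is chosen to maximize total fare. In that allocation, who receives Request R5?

Car 91 receives Request R5.

Optimal: Car 91→Request R5 ($31), Car 12→Request R7 ($42), Car 63→Request R2 ($48) — total 31+42+48 = $121.
Row-greedy (each driver in turn takes its best remaining request) gives $114, worse by 7.
Next-best assignment: Car 91→Request R7, Car 12→Request R5, Car 63→Request R2 = $114.
Car 91's own top request is Request R7 ($34), but forcing Car 91→Request R7 and reassigning the rest optimally gives only $114 — worse by 7.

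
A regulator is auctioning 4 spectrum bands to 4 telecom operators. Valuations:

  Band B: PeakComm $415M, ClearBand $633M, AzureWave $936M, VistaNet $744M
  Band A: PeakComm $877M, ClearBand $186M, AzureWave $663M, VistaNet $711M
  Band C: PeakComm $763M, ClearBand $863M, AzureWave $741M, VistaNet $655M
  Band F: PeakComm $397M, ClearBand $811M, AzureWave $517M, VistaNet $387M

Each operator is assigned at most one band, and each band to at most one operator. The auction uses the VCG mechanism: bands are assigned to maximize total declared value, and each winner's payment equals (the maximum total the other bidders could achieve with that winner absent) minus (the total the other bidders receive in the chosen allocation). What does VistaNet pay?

Efficient allocation: PeakComm→Band A ($877M), ClearBand→Band F ($811M), AzureWave→Band B ($936M), VistaNet→Band C ($655M); total welfare W = $3279M.
VistaNet receives Band C at value $655M, so the others get W − 655 = $2624M.
Without VistaNet: best allocation of the remaining 3 bidders over all 4 bands is PeakComm→Band A ($877M), ClearBand→Band C ($863M), AzureWave→Band B ($936M), total $2676M.
VCG payment = (others' best without VistaNet) − (others' welfare with VistaNet) = 2676 − 2624 = $52M.

VistaNet pays $52M.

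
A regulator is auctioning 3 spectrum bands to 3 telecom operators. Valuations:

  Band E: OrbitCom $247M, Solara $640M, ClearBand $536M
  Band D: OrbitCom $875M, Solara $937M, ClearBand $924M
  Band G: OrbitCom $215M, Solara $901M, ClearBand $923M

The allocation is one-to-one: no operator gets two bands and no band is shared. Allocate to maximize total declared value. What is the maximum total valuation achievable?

Max total: $2438M

Optimal: OrbitCom→Band D ($875M), Solara→Band E ($640M), ClearBand→Band G ($923M) — total 875+640+923 = $2438M.
Column-greedy (each band in turn goes to its best remaining operator) gives $1779M, worse by 659.
Next-best assignment: OrbitCom→Band D, Solara→Band G, ClearBand→Band E = $2312M.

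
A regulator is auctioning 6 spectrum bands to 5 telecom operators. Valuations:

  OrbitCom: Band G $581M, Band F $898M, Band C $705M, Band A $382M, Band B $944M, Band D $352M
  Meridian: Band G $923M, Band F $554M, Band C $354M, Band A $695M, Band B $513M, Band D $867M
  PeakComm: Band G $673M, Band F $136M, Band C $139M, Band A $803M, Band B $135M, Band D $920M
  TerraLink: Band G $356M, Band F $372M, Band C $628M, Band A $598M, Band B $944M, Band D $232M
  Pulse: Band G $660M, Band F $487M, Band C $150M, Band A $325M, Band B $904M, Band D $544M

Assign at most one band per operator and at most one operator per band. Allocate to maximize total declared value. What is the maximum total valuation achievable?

Max total: $4273M

Optimal: OrbitCom→Band F ($898M), Meridian→Band G ($923M), PeakComm→Band D ($920M), TerraLink→Band C ($628M), Pulse→Band B ($904M) — total 898+923+920+628+904 = $4273M.
Next-best assignment: OrbitCom→Band F, Meridian→Band G, PeakComm→Band D, TerraLink→Band A, Pulse→Band B = $4243M.
Checked against all permutations: $4273M is optimal.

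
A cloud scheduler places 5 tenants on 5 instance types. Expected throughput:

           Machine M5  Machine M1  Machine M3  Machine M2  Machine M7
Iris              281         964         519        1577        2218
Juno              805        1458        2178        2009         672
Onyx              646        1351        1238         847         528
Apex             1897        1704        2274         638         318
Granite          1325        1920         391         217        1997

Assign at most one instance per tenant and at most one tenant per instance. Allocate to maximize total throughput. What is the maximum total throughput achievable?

Maximum total: 9282 ops/s

Treat this as an assignment problem: match each tenant to one instance.
Optimal: Iris→Machine M7 (2218 ops/s), Juno→Machine M2 (2009 ops/s), Onyx→Machine M3 (1238 ops/s), Apex→Machine M5 (1897 ops/s), Granite→Machine M1 (1920 ops/s) — total 2218+2009+1238+1897+1920 = 9282 ops/s.
Row-greedy (each tenant in turn takes its best remaining instance) gives 7861 ops/s, worse by 1421.
Next-best assignment: Iris→Machine M7, Juno→Machine M2, Onyx→Machine M1, Apex→Machine M3, Granite→Machine M5 = 9177 ops/s.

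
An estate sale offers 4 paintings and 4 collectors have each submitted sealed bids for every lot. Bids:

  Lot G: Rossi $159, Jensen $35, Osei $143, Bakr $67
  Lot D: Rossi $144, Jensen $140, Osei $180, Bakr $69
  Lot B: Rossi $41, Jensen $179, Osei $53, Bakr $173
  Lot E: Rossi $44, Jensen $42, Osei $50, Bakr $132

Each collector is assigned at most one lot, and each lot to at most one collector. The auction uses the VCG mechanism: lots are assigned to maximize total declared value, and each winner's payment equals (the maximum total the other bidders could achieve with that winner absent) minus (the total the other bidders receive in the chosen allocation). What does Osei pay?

Efficient allocation: Rossi→Lot G ($159), Jensen→Lot B ($179), Osei→Lot D ($180), Bakr→Lot E ($132); total welfare W = $650.
Osei receives Lot D at value $180, so the others get W − 180 = $470.
Without Osei: best allocation of the remaining 3 bidders over all 4 lots is Rossi→Lot G ($159), Jensen→Lot D ($140), Bakr→Lot B ($173), total $472.
VCG payment = (others' best without Osei) − (others' welfare with Osei) = 472 − 470 = $2.

Osei pays $2.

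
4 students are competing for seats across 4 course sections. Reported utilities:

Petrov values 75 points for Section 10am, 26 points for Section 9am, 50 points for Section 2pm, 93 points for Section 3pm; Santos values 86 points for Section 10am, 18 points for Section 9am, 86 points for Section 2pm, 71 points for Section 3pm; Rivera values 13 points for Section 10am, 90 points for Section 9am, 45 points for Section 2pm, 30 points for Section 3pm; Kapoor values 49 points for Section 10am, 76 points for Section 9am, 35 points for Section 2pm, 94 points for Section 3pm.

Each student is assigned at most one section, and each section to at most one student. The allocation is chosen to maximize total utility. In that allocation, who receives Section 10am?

Optimal: Petrov→Section 10am (75 points), Santos→Section 2pm (86 points), Rivera→Section 9am (90 points), Kapoor→Section 3pm (94 points) — total 75+86+90+94 = 345 points.
Max-entry greedy (repeatedly take the single best remaining cell) gives 320 points, worse by 25.
Next-best assignment: Petrov→Section 2pm, Santos→Section 10am, Rivera→Section 9am, Kapoor→Section 3pm = 320 points.
Petrov's own top section is Section 3pm (93 points), but forcing Petrov→Section 3pm and reassigning the rest optimally gives only 318 points — worse by 27.

Petrov receives Section 10am.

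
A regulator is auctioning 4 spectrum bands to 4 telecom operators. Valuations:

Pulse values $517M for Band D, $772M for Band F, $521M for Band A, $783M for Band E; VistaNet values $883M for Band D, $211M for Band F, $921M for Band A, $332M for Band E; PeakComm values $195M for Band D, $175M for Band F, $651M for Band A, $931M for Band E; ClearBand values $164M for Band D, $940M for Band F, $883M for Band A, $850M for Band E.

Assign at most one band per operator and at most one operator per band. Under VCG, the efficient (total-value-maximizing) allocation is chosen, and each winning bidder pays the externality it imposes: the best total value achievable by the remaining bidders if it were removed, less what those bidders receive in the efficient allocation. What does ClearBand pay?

ClearBand pays $38M.

Efficient allocation: Pulse→Band F ($772M), VistaNet→Band D ($883M), PeakComm→Band E ($931M), ClearBand→Band A ($883M); total welfare W = $3469M.
ClearBand receives Band A at value $883M, so the others get W − 883 = $2586M.
Without ClearBand: best allocation of the remaining 3 bidders over all 4 bands is Pulse→Band F ($772M), VistaNet→Band A ($921M), PeakComm→Band E ($931M), total $2624M.
VCG payment = (others' best without ClearBand) − (others' welfare with ClearBand) = 2624 − 2586 = $38M.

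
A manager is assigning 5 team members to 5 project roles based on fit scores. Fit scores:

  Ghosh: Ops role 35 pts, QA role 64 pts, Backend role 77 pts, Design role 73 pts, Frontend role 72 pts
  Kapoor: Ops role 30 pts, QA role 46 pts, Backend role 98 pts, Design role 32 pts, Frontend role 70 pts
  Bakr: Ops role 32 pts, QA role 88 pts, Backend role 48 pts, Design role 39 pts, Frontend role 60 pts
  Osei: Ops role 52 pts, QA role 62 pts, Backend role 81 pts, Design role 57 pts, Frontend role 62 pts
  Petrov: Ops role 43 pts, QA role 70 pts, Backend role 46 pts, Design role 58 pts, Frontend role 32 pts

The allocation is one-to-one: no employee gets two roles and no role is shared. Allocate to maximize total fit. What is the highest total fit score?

Optimal: Ghosh→Frontend role (72 pts), Kapoor→Backend role (98 pts), Bakr→QA role (88 pts), Osei→Ops role (52 pts), Petrov→Design role (58 pts) — total 72+98+88+52+58 = 368 pts.
Max-entry greedy (repeatedly take the single best remaining cell) gives 364 pts, worse by 4.
Next-best assignment: Ghosh→Design role, Kapoor→Backend role, Bakr→QA role, Osei→Frontend role, Petrov→Ops role = 364 pts.
Every other assignment is strictly worse.

Max total: 368 pts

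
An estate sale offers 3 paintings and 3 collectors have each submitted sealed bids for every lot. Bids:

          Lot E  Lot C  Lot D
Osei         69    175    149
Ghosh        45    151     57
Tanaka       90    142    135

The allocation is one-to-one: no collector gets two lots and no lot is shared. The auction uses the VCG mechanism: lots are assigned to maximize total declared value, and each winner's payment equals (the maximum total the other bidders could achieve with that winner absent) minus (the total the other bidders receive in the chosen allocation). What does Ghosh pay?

Efficient allocation: Osei→Lot D ($149), Ghosh→Lot C ($151), Tanaka→Lot E ($90); total welfare W = $390.
Ghosh receives Lot C at value $151, so the others get W − 151 = $239.
Without Ghosh: best allocation of the remaining 2 bidders over all 3 lots is Osei→Lot C ($175), Tanaka→Lot D ($135), total $310.
VCG payment = (others' best without Ghosh) − (others' welfare with Ghosh) = 310 − 239 = $71.

Ghosh pays $71.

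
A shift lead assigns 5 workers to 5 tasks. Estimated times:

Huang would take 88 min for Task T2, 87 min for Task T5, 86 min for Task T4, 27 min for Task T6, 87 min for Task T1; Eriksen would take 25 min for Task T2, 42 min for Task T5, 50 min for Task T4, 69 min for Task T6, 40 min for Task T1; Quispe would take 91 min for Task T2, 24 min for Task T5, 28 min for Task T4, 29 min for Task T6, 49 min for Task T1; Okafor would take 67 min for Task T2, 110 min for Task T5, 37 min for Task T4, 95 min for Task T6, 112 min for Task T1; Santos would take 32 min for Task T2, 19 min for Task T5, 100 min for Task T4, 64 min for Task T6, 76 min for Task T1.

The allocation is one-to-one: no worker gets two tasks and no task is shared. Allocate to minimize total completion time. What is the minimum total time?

Minimum total: 157 min

Treat this as an assignment problem: match each worker to one task.
Optimal: Huang→Task T6 (27 min), Eriksen→Task T2 (25 min), Quispe→Task T1 (49 min), Okafor→Task T4 (37 min), Santos→Task T5 (19 min) — total 27+25+49+37+19 = 157 min.
Min-entry greedy (repeatedly take the single cheapest remaining cell) gives 211 min, worse by 54.
Next-best assignment: Huang→Task T6, Eriksen→Task T1, Quispe→Task T5, Okafor→Task T4, Santos→Task T2 = 160 min.
No other one-to-one assignment undercuts 157 min.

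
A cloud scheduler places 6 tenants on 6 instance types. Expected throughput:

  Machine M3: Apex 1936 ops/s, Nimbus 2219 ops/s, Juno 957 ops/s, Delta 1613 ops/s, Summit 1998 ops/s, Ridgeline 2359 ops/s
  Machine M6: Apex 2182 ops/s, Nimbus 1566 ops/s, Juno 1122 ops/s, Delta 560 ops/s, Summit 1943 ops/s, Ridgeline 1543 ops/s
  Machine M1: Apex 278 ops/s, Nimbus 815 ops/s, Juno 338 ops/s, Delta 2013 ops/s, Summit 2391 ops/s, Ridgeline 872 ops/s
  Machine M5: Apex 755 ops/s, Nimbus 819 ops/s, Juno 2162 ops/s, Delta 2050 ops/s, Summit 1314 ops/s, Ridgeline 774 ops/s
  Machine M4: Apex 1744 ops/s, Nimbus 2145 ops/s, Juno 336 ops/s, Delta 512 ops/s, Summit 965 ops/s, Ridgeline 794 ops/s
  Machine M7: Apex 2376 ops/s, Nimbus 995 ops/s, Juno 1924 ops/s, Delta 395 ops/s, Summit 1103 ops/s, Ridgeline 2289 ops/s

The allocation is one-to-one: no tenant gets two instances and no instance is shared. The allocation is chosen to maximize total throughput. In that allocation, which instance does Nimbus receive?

Treat this as an assignment problem: match each tenant to one instance.
Optimal: Apex→Machine M6 (2182 ops/s), Nimbus→Machine M4 (2145 ops/s), Juno→Machine M7 (1924 ops/s), Delta→Machine M5 (2050 ops/s), Summit→Machine M1 (2391 ops/s), Ridgeline→Machine M3 (2359 ops/s) — total 2182+2145+1924+2050+2391+2359 = 13051 ops/s.
Max-entry greedy (repeatedly take the single best remaining cell) gives 11993 ops/s, worse by 1058.
Next-best assignment: Apex→Machine M7, Nimbus→Machine M4, Juno→Machine M5, Delta→Machine M1, Summit→Machine M6, Ridgeline→Machine M3 = 12998 ops/s.
Nimbus's own top instance is Machine M3 (2219 ops/s), but forcing Nimbus→Machine M3 and reassigning the rest optimally gives only 12370 ops/s — worse by 681.

Nimbus receives Machine M4.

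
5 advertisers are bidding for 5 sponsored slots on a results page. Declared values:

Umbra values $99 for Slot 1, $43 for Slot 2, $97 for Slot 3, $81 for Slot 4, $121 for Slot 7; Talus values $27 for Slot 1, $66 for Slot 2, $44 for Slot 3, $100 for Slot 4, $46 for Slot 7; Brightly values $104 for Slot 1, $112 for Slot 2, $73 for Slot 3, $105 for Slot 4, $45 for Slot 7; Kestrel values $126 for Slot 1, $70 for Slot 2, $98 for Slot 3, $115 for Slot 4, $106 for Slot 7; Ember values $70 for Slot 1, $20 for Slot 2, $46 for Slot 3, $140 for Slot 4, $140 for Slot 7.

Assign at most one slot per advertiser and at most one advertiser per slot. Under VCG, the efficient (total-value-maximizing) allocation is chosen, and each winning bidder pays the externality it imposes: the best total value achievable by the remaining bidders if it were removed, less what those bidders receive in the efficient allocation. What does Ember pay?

Ember pays $24.

Efficient allocation: Umbra→Slot 3 ($97), Talus→Slot 4 ($100), Brightly→Slot 2 ($112), Kestrel→Slot 1 ($126), Ember→Slot 7 ($140); total welfare W = $575.
Ember receives Slot 7 at value $140, so the others get W − 140 = $435.
Without Ember: best allocation of the remaining 4 bidders over all 5 slots is Umbra→Slot 7 ($121), Talus→Slot 4 ($100), Brightly→Slot 2 ($112), Kestrel→Slot 1 ($126), total $459.
VCG payment = (others' best without Ember) − (others' welfare with Ember) = 459 − 435 = $24.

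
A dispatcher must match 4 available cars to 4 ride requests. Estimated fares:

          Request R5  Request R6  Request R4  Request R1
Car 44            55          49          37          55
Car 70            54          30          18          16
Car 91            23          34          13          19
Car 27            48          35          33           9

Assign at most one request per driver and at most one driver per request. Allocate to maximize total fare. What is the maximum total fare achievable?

Optimal: Car 44→Request R1 ($55), Car 70→Request R5 ($54), Car 91→Request R6 ($34), Car 27→Request R4 ($33) — total 55+54+34+33 = $176.
Column-greedy (each request in turn goes to its best remaining driver) gives $127, worse by 49.
Next-best assignment: Car 44→Request R1, Car 70→Request R5, Car 91→Request R4, Car 27→Request R6 = $157.

Max total: $176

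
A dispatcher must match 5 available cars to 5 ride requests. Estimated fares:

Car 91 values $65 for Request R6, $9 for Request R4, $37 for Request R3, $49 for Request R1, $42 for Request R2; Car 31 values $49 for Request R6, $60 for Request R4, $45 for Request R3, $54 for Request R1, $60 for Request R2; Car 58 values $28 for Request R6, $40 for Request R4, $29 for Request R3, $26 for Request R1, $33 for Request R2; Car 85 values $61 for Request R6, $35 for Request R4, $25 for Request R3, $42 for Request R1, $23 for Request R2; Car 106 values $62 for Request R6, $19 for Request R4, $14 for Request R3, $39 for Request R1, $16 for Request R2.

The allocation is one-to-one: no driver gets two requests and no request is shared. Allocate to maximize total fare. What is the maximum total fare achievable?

Maximum total: $241

Optimal: Car 91→Request R3 ($37), Car 31→Request R2 ($60), Car 58→Request R4 ($40), Car 85→Request R1 ($42), Car 106→Request R6 ($62) — total 37+60+40+42+62 = $241.
Next-best assignment: Car 91→Request R3, Car 31→Request R2, Car 58→Request R4, Car 85→Request R6, Car 106→Request R1 = $237.
Swapping Car 91↔Car 58 (Car 91→Request R4 $9, Car 58→Request R3 $29) loses 39.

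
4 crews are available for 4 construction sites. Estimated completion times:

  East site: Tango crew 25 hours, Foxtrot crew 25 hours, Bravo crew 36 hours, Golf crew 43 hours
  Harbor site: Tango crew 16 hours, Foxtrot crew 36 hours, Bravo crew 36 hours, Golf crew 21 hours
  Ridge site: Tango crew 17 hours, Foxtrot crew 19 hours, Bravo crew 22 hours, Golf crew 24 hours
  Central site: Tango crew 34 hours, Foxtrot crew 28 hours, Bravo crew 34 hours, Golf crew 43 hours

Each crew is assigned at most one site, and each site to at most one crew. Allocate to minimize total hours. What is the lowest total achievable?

Min total: 96 hours

Treat this as an assignment problem: match each crew to one site.
Optimal: Tango crew→East site (25 hours), Foxtrot crew→Central site (28 hours), Bravo crew→Ridge site (22 hours), Golf crew→Harbor site (21 hours) — total 25+28+22+21 = 96 hours.
Row-greedy (each crew in turn takes its cheapest remaining site) gives 112 hours, worse by 16.
Checked against all permutations: 96 hours is optimal.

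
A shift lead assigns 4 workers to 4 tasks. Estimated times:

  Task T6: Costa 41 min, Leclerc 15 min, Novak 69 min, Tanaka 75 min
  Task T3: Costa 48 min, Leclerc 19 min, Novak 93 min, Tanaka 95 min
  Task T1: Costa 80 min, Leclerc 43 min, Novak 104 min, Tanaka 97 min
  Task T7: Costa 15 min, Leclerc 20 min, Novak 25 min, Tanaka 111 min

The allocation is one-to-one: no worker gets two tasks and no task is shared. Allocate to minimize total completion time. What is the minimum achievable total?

This is the linear assignment problem.
Optimal: Costa→Task T6 (41 min), Leclerc→Task T3 (19 min), Novak→Task T7 (25 min), Tanaka→Task T1 (97 min) — total 41+19+25+97 = 182 min.
Column-greedy (each task in turn goes to its cheapest remaining worker) gives 185 min, worse by 3.

Min total: 182 min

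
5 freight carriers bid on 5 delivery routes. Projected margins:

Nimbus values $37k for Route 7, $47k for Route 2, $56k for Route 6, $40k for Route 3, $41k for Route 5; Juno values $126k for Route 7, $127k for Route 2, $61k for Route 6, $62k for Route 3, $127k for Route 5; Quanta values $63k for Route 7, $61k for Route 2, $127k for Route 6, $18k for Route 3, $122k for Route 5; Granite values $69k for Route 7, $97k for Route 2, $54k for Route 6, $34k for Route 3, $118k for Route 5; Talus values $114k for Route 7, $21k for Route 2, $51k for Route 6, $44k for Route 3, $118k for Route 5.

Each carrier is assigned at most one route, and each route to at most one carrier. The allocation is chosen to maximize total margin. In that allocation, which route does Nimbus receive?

Treat this as an assignment problem: match each carrier to one route.
Optimal: Nimbus→Route 3 ($40k), Juno→Route 2 ($127k), Quanta→Route 6 ($127k), Granite→Route 5 ($118k), Talus→Route 7 ($114k) — total 40+127+127+118+114 = $526k.
Column-greedy (each route in turn goes to its best remaining carrier) gives $435k, worse by 91.
Swapping Nimbus↔Juno (Nimbus→Route 2 $47k, Juno→Route 3 $62k) loses 58.
No other one-to-one assignment exceeds $526k.
Nimbus's own top route is Route 6 ($56k), but forcing Nimbus→Route 6 and reassigning the rest optimally gives only $453k — worse by 73.

Nimbus receives Route 3.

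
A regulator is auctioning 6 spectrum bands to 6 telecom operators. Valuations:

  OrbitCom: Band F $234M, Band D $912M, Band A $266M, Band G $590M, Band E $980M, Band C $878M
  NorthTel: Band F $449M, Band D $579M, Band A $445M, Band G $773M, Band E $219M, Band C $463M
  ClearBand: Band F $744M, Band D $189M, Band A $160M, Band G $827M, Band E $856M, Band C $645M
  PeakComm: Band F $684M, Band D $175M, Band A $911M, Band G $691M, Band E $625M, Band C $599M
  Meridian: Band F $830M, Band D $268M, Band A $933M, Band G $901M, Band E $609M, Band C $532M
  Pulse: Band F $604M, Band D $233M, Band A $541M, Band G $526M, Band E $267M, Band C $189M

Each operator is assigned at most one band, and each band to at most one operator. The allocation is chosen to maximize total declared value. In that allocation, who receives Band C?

OrbitCom receives Band C.

Optimal: OrbitCom→Band C ($878M), NorthTel→Band D ($579M), ClearBand→Band E ($856M), PeakComm→Band A ($911M), Meridian→Band G ($901M), Pulse→Band F ($604M) — total 878+579+856+911+901+604 = $4729M.
Max-entry greedy (repeatedly take the single best remaining cell) gives $4192M, worse by 537.
OrbitCom's own top band is Band E ($980M), but forcing OrbitCom→Band E and reassigning the rest optimally gives only $4620M — worse by 109.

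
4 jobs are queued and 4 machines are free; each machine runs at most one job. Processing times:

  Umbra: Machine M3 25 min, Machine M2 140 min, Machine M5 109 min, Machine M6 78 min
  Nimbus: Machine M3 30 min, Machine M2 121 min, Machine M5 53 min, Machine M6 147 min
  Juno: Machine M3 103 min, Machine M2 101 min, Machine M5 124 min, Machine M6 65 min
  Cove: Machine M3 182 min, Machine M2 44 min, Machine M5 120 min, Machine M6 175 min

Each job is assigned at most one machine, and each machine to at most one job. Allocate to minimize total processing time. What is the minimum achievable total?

Minimum total: 187 min

Optimal: Umbra→Machine M3 (25 min), Nimbus→Machine M5 (53 min), Juno→Machine M6 (65 min), Cove→Machine M2 (44 min) — total 25+53+65+44 = 187 min.
Next-best assignment: Umbra→Machine M5, Nimbus→Machine M3, Juno→Machine M6, Cove→Machine M2 = 248 min.
Every other assignment is strictly worse.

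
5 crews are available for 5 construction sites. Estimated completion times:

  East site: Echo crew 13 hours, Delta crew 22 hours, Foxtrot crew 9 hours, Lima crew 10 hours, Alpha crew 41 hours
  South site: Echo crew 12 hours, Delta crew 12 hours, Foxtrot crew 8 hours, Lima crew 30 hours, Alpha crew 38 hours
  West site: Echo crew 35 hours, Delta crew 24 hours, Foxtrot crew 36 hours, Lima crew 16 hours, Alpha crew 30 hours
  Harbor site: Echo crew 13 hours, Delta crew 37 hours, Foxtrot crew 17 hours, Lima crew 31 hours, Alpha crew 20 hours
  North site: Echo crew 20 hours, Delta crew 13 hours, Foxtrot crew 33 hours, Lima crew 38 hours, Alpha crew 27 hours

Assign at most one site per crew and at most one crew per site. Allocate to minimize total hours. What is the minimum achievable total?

Min total: 70 hours

Optimal: Echo crew→East site (13 hours), Delta crew→North site (13 hours), Foxtrot crew→South site (8 hours), Lima crew→West site (16 hours), Alpha crew→Harbor site (20 hours) — total 13+13+8+16+20 = 70 hours.
Min-entry greedy (repeatedly take the single cheapest remaining cell) gives 74 hours, worse by 4.
No other one-to-one assignment undercuts 70 hours.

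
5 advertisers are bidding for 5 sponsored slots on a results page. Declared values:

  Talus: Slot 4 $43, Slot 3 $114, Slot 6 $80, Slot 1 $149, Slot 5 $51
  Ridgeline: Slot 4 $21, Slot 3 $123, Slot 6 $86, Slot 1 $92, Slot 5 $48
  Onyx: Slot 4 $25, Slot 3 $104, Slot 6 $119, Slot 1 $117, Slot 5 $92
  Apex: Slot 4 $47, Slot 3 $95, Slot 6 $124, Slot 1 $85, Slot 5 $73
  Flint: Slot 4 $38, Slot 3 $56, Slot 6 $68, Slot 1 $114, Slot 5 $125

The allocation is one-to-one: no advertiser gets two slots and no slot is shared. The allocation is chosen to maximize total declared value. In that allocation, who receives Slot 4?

Apex receives Slot 4.

Optimal: Talus→Slot 1 ($149), Ridgeline→Slot 3 ($123), Onyx→Slot 6 ($119), Apex→Slot 4 ($47), Flint→Slot 5 ($125) — total 149+123+119+47+125 = $563.
Max-entry greedy (repeatedly take the single best remaining cell) gives $546, worse by 17.
Apex's own top slot is Slot 6 ($124), but forcing Apex→Slot 6 and reassigning the rest optimally gives only $546 — worse by 17.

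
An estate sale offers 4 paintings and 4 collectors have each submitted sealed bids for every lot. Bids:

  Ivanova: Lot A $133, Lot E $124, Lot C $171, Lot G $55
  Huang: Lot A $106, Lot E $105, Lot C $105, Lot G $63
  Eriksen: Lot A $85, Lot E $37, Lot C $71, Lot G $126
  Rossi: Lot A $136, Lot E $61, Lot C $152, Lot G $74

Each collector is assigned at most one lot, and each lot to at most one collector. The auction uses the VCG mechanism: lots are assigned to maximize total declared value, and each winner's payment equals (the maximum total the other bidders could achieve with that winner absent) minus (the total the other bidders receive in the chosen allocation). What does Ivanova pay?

Efficient allocation: Ivanova→Lot C ($171), Huang→Lot E ($105), Eriksen→Lot G ($126), Rossi→Lot A ($136); total welfare W = $538.
Ivanova receives Lot C at value $171, so the others get W − 171 = $367.
Without Ivanova: best allocation of the remaining 3 bidders over all 4 lots is Huang→Lot A ($106), Eriksen→Lot G ($126), Rossi→Lot C ($152), total $384.
VCG payment = (others' best without Ivanova) − (others' welfare with Ivanova) = 384 − 367 = $17.

Ivanova pays $17.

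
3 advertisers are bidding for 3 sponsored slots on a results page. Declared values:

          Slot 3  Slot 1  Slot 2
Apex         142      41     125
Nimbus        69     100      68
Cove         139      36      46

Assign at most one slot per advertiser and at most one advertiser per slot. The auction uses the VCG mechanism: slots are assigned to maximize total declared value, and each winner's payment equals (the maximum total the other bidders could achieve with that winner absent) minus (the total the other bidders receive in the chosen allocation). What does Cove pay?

Efficient allocation: Apex→Slot 2 ($125), Nimbus→Slot 1 ($100), Cove→Slot 3 ($139); total welfare W = $364.
Cove receives Slot 3 at value $139, so the others get W − 139 = $225.
Without Cove: best allocation of the remaining 2 bidders over all 3 slots is Apex→Slot 3 ($142), Nimbus→Slot 1 ($100), total $242.
VCG payment = (others' best without Cove) − (others' welfare with Cove) = 242 − 225 = $17.

Cove pays $17.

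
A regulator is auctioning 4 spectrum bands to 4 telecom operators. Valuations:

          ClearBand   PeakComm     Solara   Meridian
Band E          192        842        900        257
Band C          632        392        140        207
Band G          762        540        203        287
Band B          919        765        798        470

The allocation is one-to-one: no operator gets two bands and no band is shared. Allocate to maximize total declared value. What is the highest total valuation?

This is the linear assignment problem.
Optimal: ClearBand→Band G ($762M), PeakComm→Band B ($765M), Solara→Band E ($900M), Meridian→Band C ($207M) — total 762+765+900+207 = $2634M.
Column-greedy (each band in turn goes to its best remaining operator) gives $2542M, worse by 92.
Swapping Solara↔Meridian (Solara→Band C $140M, Meridian→Band E $257M) loses 710.

Maximum total: $2634M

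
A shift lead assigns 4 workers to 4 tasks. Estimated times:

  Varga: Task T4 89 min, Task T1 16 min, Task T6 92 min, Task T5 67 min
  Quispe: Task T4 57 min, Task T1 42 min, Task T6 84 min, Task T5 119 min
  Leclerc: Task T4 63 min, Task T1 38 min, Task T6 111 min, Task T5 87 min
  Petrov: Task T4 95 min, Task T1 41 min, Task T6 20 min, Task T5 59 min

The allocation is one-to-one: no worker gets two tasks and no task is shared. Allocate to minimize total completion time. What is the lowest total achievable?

Min total: 180 min

Optimal: Varga→Task T1 (16 min), Quispe→Task T4 (57 min), Leclerc→Task T5 (87 min), Petrov→Task T6 (20 min) — total 16+57+87+20 = 180 min.
Next-best assignment: Varga→Task T5, Quispe→Task T4, Leclerc→Task T1, Petrov→Task T6 = 182 min.
Every other assignment is strictly worse.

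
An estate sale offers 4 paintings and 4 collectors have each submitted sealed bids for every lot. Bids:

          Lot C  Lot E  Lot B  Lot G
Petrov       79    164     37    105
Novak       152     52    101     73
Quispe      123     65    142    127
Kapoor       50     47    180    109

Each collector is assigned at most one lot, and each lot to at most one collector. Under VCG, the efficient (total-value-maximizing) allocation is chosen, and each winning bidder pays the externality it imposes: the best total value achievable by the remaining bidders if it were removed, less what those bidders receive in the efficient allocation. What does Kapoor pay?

Efficient allocation: Petrov→Lot E ($164), Novak→Lot C ($152), Quispe→Lot G ($127), Kapoor→Lot B ($180); total welfare W = $623.
Kapoor receives Lot B at value $180, so the others get W − 180 = $443.
Without Kapoor: best allocation of the remaining 3 bidders over all 4 lots is Petrov→Lot E ($164), Novak→Lot C ($152), Quispe→Lot B ($142), total $458.
VCG payment = (others' best without Kapoor) − (others' welfare with Kapoor) = 458 − 443 = $15.

Kapoor pays $15.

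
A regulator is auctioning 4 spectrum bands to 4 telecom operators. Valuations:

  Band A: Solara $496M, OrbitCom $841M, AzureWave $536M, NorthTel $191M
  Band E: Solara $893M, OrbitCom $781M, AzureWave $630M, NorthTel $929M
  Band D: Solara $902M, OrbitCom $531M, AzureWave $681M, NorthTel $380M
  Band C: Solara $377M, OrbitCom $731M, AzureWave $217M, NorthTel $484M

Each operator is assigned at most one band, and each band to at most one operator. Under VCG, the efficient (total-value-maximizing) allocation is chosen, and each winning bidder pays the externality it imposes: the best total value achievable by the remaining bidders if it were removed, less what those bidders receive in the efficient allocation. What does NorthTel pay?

NorthTel pays $246M.

Efficient allocation: Solara→Band D ($902M), OrbitCom→Band C ($731M), AzureWave→Band A ($536M), NorthTel→Band E ($929M); total welfare W = $3098M.
NorthTel receives Band E at value $929M, so the others get W − 929 = $2169M.
Without NorthTel: best allocation of the remaining 3 bidders over all 4 bands is Solara→Band E ($893M), OrbitCom→Band A ($841M), AzureWave→Band D ($681M), total $2415M.
VCG payment = (others' best without NorthTel) − (others' welfare with NorthTel) = 2415 − 2169 = $246M.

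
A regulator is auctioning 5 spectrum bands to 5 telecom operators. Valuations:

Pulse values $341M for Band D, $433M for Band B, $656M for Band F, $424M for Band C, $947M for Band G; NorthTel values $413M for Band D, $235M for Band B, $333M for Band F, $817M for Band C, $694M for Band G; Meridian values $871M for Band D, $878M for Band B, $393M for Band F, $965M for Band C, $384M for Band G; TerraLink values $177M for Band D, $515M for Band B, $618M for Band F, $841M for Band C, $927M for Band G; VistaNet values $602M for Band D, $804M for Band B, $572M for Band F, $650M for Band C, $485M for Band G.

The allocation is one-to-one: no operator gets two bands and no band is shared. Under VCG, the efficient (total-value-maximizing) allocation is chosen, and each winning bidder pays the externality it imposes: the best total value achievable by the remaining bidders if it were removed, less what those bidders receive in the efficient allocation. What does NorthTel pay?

NorthTel pays $205M.

Efficient allocation: Pulse→Band F ($656M), NorthTel→Band C ($817M), Meridian→Band D ($871M), TerraLink→Band G ($927M), VistaNet→Band B ($804M); total welfare W = $4075M.
NorthTel receives Band C at value $817M, so the others get W − 817 = $3258M.
Without NorthTel: best allocation of the remaining 4 bidders over all 5 bands is Pulse→Band G ($947M), Meridian→Band D ($871M), TerraLink→Band C ($841M), VistaNet→Band B ($804M), total $3463M.
VCG payment = (others' best without NorthTel) − (others' welfare with NorthTel) = 3463 − 3258 = $205M.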